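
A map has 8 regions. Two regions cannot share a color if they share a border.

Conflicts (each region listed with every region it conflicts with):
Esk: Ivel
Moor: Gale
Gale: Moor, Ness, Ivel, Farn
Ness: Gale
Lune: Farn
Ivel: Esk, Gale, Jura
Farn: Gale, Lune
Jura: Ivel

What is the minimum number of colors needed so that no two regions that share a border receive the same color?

Moor and Gale conflict, so at least 2 colors are needed.
2 colors suffice: color 1 → {Esk, Gale, Lune, Jura}; color 2 → {Moor, Ness, Ivel, Farn}. Each listed conflict is separated.

2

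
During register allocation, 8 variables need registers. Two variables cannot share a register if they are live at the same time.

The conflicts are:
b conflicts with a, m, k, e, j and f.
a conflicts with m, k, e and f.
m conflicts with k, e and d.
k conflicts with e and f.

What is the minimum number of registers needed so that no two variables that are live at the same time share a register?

b, a, m, k, e are mutually in conflict, so at least 5 registers are needed.
A valid assignment using 5 registers: b=1, a=3, m=4, k=2, e=5, d=1, j=2, f=4. Every pair that conflicts lands in different registers.

5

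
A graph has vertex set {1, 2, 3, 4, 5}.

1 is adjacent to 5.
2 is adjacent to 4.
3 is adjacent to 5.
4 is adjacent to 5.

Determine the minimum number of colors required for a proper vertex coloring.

2 and 4 are adjacent, so at least 2 colors are needed.
2 colors suffice: color a → {2, 5}; color b → {1, 3, 4}. No two adjacent vertices share a color.

2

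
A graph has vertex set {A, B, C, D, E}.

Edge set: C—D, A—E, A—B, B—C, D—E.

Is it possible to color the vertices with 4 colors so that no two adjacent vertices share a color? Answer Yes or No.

Yes

The chromatic number is 3. The cycle D-C-B-A-E-D has odd length 5, so it cannot be 2-colored; at least 3 colors are needed.
A valid assignment using 3 colors: A=3, B=1, C=2, D=1, E=2.
Since 4 ≥ 3, a proper 4-coloring certainly exists.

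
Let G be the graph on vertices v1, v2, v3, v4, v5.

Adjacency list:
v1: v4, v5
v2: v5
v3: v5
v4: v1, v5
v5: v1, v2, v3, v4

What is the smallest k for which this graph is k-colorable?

3

v1, v4, v5 are mutually adjacent, so at least 3 colors are needed.
One proper 3-coloring: v1=2, v2=2, v3=2, v4=3, v5=1. No two adjacent vertices share a color.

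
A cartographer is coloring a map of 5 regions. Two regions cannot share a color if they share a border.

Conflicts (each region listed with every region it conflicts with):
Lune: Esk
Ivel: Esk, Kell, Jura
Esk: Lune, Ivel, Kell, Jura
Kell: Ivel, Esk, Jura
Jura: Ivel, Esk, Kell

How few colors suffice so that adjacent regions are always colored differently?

Ivel, Esk, Kell, Jura pairwise conflict, so at least 4 colors are needed.
4 colors suffice: color 1 → {Esk}; color 2 → {Lune, Jura}; color 3 → {Kell}; color 4 → {Ivel}. No two conflicting regions share a color.

4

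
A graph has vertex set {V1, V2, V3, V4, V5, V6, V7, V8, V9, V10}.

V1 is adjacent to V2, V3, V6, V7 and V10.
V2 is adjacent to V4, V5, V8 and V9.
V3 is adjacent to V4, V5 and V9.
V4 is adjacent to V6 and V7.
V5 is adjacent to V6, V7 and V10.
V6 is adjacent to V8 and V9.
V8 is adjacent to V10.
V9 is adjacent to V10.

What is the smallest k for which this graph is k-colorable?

2

V3 and V4 are adjacent, so at least 2 colors are needed.
One proper 2-coloring: V1=B, V2=R, V3=R, V4=B, V5=B, V6=R, V7=R, V8=B, V9=B, V10=R. Each edge has distinct colors on its endpoints.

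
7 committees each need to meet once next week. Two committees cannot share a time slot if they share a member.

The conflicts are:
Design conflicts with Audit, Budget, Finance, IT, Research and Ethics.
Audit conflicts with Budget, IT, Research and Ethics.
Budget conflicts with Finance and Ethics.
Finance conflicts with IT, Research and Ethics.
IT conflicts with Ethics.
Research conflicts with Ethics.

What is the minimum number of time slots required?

4

Design, Audit, Budget, Ethics are mutually in conflict, so at least 4 time slots are needed.
4 time slots suffice: time slot 1 → {Ethics}; time slot 2 → {Design}; time slot 3 → {Audit, Finance}; time slot 4 → {Budget, IT, Research}. Each listed conflict is separated.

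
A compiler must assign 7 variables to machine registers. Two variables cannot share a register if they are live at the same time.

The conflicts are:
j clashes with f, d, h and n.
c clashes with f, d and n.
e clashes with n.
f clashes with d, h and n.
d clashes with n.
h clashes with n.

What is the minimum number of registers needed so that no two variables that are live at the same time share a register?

4

c, f, d, n all conflict with each other, so at least 4 registers are needed.
4 registers suffice: j=4, c=4, e=2, f=2, d=3, h=3, n=1. Each listed conflict is separated.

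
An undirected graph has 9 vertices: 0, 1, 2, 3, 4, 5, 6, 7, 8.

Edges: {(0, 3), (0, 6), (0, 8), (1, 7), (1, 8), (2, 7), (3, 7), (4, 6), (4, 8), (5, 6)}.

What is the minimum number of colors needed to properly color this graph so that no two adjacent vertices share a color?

3

The cycle 1-8-0-3-7-1 has odd length 5, so it cannot be 2-colored; at least 3 colors are needed.
3 colors suffice: color red → {6, 7, 8}; color blue → {0, 1, 2, 4, 5}; color green → {3}. Every edge joins two different colors.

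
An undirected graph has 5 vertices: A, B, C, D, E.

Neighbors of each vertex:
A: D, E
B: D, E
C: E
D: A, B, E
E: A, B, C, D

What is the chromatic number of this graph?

3

B, D, E are mutually adjacent, so at least 3 colors are needed.
3 colors suffice: color 1 → {E}; color 2 → {C, D}; color 3 → {A, B}. Every edge joins two different colors.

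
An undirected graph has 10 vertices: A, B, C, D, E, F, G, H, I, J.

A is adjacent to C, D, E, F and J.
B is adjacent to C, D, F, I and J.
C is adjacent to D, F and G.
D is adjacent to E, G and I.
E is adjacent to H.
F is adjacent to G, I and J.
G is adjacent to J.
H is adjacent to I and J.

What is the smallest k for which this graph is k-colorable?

3

B, C, F are pairwise adjacent, so at least 3 colors are needed.
3 colors suffice: color 1 → {D, F, H}; color 2 → {A, B, G}; color 3 → {C, E, I, J}. Each edge has distinct colors on its endpoints.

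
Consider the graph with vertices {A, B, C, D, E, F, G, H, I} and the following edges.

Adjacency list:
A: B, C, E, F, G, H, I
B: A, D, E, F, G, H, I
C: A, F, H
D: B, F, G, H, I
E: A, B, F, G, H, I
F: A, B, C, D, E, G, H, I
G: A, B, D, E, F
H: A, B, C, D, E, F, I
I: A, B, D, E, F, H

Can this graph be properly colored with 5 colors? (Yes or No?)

A, B, E, F, H, I are mutually adjacent (a clique of size 6), so at least 6 colors are needed.
So 5 colors are not enough.

No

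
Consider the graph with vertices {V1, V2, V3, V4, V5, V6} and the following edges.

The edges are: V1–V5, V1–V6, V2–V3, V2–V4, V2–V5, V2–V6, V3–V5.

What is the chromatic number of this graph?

3

V2, V3, V5 are pairwise adjacent, so at least 3 colors are needed.
One proper 3-coloring: V1=R, V2=R, V3=G, V4=B, V5=B, V6=B. Every edge joins two different colors.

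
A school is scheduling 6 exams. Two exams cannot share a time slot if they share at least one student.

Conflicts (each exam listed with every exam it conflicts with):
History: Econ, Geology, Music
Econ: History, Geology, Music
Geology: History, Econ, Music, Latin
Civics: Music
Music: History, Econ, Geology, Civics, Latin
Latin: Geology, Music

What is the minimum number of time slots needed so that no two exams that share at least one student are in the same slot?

4

History, Econ, Geology, Music all conflict with each other, so at least 4 time slots are needed.
4 time slots suffice: time slot 1 → {Music}; time slot 2 → {Geology, Civics}; time slot 3 → {Econ, Latin}; time slot 4 → {History}. Each listed conflict is separated.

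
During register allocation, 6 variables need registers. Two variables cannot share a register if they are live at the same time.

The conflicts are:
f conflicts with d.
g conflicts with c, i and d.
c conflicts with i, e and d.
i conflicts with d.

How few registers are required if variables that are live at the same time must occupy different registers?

g, c, i, d are mutually in conflict, so at least 4 registers are needed.
4 registers suffice: f=2, g=3, c=2, i=4, e=1, d=1. Every pair that conflicts lands in different registers.

4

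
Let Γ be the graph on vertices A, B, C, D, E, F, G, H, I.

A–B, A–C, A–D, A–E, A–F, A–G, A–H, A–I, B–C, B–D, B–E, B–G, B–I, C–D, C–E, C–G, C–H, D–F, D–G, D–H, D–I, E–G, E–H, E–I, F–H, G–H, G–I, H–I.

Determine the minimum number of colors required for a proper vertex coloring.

5

A, B, D, G, I are pairwise adjacent (a clique of size 5), so at least 5 colors are needed.
5 colors suffice: color 1 → {A}; color 2 → {D, E}; color 3 → {F, G}; color 4 → {B, H}; color 5 → {C, I}. Every edge joins two different colors.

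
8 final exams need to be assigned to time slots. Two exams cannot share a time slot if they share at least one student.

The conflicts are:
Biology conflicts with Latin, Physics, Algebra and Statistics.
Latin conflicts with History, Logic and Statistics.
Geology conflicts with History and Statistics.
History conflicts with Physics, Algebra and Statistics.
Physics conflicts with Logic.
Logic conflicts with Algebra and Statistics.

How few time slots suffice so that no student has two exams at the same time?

Geology, History, Statistics all conflict with each other, so at least 3 time slots are needed.
3 time slots suffice: Biology=1, Latin=3, Geology=3, History=1, Physics=2, Logic=1, Algebra=2, Statistics=2. No two conflicting exams share a time slot.

3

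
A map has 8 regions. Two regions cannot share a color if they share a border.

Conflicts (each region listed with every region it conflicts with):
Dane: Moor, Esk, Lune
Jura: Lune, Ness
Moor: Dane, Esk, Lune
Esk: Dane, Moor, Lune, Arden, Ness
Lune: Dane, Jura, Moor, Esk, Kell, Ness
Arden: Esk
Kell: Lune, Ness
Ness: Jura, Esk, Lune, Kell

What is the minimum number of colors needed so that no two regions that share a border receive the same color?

Dane, Moor, Esk, Lune pairwise conflict, so at least 4 colors are needed.
One proper 4-coloring: Dane=4, Jura=2, Moor=3, Esk=2, Lune=1, Arden=1, Kell=2, Ness=3. Every pair that conflicts lands in different colors.

4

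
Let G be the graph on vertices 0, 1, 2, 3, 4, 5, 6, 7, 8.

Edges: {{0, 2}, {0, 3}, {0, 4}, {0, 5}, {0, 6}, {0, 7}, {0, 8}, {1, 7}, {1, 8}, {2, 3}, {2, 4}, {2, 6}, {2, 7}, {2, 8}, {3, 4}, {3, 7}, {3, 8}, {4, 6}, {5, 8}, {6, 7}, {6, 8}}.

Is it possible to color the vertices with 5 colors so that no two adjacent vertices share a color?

Yes

The chromatic number is 4. 0, 2, 6, 8 are mutually adjacent (a clique of size 4), so at least 4 colors are needed.
4 colors suffice: 0=a, 1=a, 2=c, 3=d, 4=b, 5=c, 6=d, 7=b, 8=b.
Since 5 ≥ 4, a proper 5-coloring certainly exists.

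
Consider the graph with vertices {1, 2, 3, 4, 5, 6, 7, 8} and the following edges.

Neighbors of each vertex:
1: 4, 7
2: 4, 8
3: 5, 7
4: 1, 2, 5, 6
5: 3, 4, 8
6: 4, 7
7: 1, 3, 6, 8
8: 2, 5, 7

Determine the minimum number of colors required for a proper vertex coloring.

3

The cycle 7-3-5-4-6-7 has odd length 5, so it cannot be 2-colored; at least 3 colors are needed.
One proper 3-coloring: 1=blue, 2=blue, 3=green, 4=red, 5=blue, 6=blue, 7=red, 8=green. No two adjacent vertices share a color.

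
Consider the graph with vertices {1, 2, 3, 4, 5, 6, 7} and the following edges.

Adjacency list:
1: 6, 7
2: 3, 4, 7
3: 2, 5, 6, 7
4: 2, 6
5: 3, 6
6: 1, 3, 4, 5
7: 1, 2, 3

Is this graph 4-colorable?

The chromatic number is 3. 2, 3, 7 are mutually adjacent, so at least 3 colors are needed.
3 colors suffice: 1=b, 2=a, 3=b, 4=b, 5=c, 6=a, 7=c.
Since 4 ≥ 3, a proper 4-coloring certainly exists.

Yes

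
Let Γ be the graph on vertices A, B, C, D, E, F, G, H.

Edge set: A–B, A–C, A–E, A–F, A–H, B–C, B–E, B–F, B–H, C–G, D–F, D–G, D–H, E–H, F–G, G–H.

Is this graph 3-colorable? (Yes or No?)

A, B, E, H are mutually adjacent (a clique of size 4), so at least 4 colors are needed.
So 3 colors are not enough.

No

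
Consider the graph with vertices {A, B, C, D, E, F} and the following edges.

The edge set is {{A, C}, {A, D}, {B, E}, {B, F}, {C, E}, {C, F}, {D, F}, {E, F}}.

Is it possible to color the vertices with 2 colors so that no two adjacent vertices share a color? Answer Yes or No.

C, E, F form a triangle, so at least 3 colors are needed.
So 2 colors are not enough.

No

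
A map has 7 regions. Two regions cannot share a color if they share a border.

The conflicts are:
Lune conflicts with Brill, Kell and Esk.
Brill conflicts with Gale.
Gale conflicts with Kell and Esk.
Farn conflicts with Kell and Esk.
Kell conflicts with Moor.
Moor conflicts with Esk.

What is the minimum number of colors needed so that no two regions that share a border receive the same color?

2

Lune and Brill conflict, so at least 2 colors are needed.
2 colors suffice: color 1 → {Brill, Kell, Esk}; color 2 → {Lune, Gale, Farn, Moor}. Every pair that conflicts lands in different colors.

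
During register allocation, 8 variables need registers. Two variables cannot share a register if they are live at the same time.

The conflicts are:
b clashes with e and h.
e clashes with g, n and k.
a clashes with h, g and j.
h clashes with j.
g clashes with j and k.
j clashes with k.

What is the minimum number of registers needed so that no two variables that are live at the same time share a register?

3

e, g, k pairwise conflict, so at least 3 registers are needed.
3 registers suffice: register 1 → {h, g, n}; register 2 → {e, j}; register 3 → {b, a, k}. Each listed conflict is separated.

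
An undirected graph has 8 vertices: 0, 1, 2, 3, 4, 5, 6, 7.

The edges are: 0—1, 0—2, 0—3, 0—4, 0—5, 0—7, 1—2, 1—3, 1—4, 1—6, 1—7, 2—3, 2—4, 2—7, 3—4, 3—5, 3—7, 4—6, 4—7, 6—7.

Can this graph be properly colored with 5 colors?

No

0, 1, 2, 3, 4, 7 form a clique, so at least 6 colors are needed.
So 5 colors are not enough.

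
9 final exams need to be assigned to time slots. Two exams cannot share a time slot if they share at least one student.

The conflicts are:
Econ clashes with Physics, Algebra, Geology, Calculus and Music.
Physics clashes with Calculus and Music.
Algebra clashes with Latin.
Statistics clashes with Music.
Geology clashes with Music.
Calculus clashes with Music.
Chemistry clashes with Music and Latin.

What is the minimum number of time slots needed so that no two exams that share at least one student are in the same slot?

4

Econ, Physics, Calculus, Music pairwise conflict, so at least 4 time slots are needed.
4 time slots suffice: time slot 1 → {Algebra, Music}; time slot 2 → {Econ, Statistics, Chemistry}; time slot 3 → {Physics, Geology, Latin}; time slot 4 → {Calculus}. No two conflicting exams share a time slot.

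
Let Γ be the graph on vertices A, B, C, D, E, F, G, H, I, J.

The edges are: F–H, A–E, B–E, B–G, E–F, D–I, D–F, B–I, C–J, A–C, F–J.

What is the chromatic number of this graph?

3

The cycle F-E-A-C-J-F has odd length 5, so it cannot be 2-colored; at least 3 colors are needed.
3 colors suffice: A=red, B=red, C=blue, D=blue, E=blue, F=red, G=blue, H=blue, I=green, J=green. Each edge has distinct colors on its endpoints.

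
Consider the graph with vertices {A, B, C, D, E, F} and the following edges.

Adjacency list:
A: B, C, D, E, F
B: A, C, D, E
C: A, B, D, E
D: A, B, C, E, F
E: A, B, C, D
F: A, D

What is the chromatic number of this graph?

5

A, B, C, D, E form a clique, so at least 5 colors are needed.
5 colors suffice: A=2, B=4, C=5, D=1, E=3, F=3. No two adjacent vertices share a color.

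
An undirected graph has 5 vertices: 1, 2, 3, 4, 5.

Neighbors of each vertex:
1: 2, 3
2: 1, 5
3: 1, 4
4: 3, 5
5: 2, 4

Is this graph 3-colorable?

The chromatic number is 3. The cycle 2-1-3-4-5-2 has odd length 5, so it cannot be 2-colored; at least 3 colors are needed.
One proper 3-coloring: 1=b, 2=c, 3=a, 4=b, 5=a.
That is already a proper 3-coloring.

Yes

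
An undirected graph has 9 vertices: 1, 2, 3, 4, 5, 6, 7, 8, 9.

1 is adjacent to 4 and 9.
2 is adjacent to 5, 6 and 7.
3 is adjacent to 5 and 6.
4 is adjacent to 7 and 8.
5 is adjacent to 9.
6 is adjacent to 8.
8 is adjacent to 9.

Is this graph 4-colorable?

Yes

The chromatic number is 3. The cycle 8-6-3-5-9-8 has odd length 5, so it cannot be 2-colored; at least 3 colors are needed.
A valid assignment using 3 colors: 1=blue, 2=blue, 3=blue, 4=red, 5=green, 6=red, 7=green, 8=blue, 9=red.
Since 4 ≥ 3, a proper 4-coloring certainly exists.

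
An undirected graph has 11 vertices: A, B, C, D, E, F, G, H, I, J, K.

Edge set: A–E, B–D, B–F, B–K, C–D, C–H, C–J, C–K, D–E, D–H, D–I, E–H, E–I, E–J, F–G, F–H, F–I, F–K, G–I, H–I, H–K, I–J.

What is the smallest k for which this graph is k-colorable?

D, E, H, I form a clique, so at least 4 colors are needed.
4 colors suffice: color red → {A, B, G, H, J}; color blue → {C, I}; color green → {E, F}; color yellow → {D, K}. No two adjacent vertices share a color.

4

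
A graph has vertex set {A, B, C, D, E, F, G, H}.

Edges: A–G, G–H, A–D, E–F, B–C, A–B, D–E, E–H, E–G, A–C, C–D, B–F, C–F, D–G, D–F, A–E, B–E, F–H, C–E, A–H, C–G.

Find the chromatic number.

A, C, D, E, G are pairwise adjacent (a clique of size 5), so at least 5 colors are needed.
5 colors suffice: A=blue, B=yellow, C=green, D=yellow, E=red, F=blue, G=purple, H=green. Every edge joins two different colors.

5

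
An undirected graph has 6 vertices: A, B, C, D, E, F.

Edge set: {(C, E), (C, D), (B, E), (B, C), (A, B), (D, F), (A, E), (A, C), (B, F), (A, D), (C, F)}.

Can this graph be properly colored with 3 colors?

No

A, B, C, E are mutually adjacent (a clique of size 4), so at least 4 colors are needed.
So 3 colors are not enough.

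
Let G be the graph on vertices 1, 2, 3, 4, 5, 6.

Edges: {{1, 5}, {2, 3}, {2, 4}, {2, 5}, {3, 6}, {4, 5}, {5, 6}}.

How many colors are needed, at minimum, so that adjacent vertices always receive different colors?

3

2, 4, 5 form a triangle, so at least 3 colors are needed.
One proper 3-coloring: 1=b, 2=b, 3=a, 4=c, 5=a, 6=b. No two adjacent vertices share a color.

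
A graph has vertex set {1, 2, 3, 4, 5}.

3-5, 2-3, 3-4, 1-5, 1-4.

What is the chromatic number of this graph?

3 and 5 are adjacent, so at least 2 colors are needed.
2 colors suffice: 1=a, 2=b, 3=a, 4=b, 5=b. Each edge has distinct colors on its endpoints.

2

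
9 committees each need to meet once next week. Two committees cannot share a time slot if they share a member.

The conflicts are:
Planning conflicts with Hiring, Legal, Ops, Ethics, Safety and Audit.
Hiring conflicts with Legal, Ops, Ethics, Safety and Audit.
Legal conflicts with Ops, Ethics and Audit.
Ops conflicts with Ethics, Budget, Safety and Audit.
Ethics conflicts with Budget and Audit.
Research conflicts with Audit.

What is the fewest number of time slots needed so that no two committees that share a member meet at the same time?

6

Planning, Hiring, Legal, Ops, Ethics, Audit all conflict with each other, so at least 6 time slots are needed.
Using 6 time slots: Planning=4, Hiring=3, Legal=6, Ops=1, Ethics=2, Research=1, Budget=3, Safety=2, Audit=5. Every pair that conflicts lands in different time slots.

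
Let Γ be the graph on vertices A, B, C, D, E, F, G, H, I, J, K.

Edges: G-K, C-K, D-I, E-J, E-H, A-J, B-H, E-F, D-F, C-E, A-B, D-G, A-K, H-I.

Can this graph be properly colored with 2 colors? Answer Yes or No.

No

The cycle K-C-E-J-A-K has odd length 5, so it cannot be 2-colored; at least 3 colors are needed.
So 2 colors are not enough.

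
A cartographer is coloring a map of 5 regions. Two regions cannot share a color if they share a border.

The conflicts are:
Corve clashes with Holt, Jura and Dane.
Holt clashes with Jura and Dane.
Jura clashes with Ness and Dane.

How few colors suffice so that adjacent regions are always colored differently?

Corve, Holt, Jura, Dane pairwise conflict, so at least 4 colors are needed.
A valid assignment using 4 colors: Corve=4, Holt=3, Jura=1, Ness=2, Dane=2. No two conflicting regions share a color.

4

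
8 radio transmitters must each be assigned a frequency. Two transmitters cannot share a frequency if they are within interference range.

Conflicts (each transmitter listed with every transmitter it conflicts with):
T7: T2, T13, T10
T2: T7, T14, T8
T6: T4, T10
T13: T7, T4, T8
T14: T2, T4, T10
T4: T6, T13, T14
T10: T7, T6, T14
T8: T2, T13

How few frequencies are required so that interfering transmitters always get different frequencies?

The cycle T6-T10-T7-T13-T4-T6 has odd length 5, so it cannot be 2-colored; at least 3 frequencies are needed.
3 frequencies suffice: frequency 1 → {T7, T4, T8}; frequency 2 → {T6, T13, T14}; frequency 3 → {T2, T10}. Each listed conflict is separated.

3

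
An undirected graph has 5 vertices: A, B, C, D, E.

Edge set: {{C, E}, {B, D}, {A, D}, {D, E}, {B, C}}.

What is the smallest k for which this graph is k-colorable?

C and E are adjacent, so at least 2 colors are needed.
2 colors suffice: color 1 → {C, D}; color 2 → {A, B, E}. Each edge has distinct colors on its endpoints.

2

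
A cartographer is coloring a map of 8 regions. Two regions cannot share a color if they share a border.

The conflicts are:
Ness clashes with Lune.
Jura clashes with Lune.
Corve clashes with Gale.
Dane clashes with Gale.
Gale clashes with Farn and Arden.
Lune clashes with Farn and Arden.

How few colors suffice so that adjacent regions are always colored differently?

2

Gale and Arden conflict, so at least 2 colors are needed.
2 colors suffice: color 1 → {Gale, Lune}; color 2 → {Ness, Jura, Corve, Dane, Farn, Arden}. Each listed conflict is separated.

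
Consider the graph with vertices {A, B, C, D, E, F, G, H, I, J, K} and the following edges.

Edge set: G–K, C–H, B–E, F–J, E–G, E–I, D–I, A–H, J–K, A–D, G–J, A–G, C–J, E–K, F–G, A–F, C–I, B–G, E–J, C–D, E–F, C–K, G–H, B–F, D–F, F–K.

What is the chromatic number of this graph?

5

E, F, G, J, K are mutually adjacent (a clique of size 5), so at least 5 colors are needed.
A valid assignment using 5 colors: A=3, B=4, C=1, D=4, E=3, F=2, G=1, H=2, I=2, J=4, K=5. No two adjacent vertices share a color.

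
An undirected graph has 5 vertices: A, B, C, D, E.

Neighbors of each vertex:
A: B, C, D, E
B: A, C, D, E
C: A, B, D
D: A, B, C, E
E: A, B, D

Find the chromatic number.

A, B, D, E are mutually adjacent (a clique of size 4), so at least 4 colors are needed.
4 colors suffice: color 1 → {B}; color 2 → {D}; color 3 → {A}; color 4 → {C, E}. Every edge joins two different colors.

4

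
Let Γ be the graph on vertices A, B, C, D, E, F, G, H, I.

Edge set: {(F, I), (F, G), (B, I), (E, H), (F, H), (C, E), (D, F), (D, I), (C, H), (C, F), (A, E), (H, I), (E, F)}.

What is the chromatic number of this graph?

C, E, F, H form a clique, so at least 4 colors are needed.
4 colors suffice: A=1, B=1, C=4, D=3, E=2, F=1, G=2, H=3, I=2. No two adjacent vertices share a color.

4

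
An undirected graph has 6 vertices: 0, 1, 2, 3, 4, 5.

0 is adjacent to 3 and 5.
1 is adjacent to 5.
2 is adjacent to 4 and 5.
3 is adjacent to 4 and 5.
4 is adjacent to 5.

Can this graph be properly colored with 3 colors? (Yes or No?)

Yes

The chromatic number is 3. 2, 4, 5 are pairwise adjacent, so at least 3 colors are needed.
One proper 3-coloring: 0=green, 1=blue, 2=blue, 3=blue, 4=green, 5=red.
That is already a proper 3-coloring.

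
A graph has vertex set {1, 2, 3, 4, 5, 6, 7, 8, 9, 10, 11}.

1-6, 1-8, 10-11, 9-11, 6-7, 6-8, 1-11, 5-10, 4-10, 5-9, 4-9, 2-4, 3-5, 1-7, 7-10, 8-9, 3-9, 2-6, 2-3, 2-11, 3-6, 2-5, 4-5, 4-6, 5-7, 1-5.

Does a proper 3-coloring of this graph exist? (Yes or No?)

Yes

The chromatic number is 3. 1, 6, 8 are mutually adjacent, so at least 3 colors are needed.
A valid assignment using 3 colors: 1=blue, 2=blue, 3=green, 4=green, 5=red, 6=red, 7=green, 8=green, 9=blue, 10=blue, 11=red.
That is already a proper 3-coloring.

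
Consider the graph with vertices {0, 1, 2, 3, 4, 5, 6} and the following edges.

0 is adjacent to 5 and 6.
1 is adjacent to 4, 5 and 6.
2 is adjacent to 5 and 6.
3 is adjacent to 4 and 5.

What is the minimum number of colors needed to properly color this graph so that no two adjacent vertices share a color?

3 and 5 are adjacent, so at least 2 colors are needed.
One proper 2-coloring: 0=b, 1=b, 2=b, 3=b, 4=a, 5=a, 6=a. No two adjacent vertices share a color.

2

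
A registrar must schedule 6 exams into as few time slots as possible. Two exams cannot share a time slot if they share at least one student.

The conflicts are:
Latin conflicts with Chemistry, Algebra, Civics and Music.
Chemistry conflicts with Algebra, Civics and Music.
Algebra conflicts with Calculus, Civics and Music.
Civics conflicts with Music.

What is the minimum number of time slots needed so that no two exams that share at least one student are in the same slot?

Latin, Chemistry, Algebra, Civics, Music pairwise conflict, so at least 5 time slots are needed.
5 time slots suffice: time slot 1 → {Algebra}; time slot 2 → {Latin, Calculus}; time slot 3 → {Chemistry}; time slot 4 → {Music}; time slot 5 → {Civics}. No two conflicting exams share a time slot.

5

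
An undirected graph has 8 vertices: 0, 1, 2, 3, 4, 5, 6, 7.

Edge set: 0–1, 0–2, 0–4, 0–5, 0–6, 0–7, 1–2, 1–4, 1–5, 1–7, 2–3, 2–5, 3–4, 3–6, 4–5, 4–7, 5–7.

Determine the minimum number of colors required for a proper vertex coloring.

5

0, 1, 4, 5, 7 are pairwise adjacent (a clique of size 5), so at least 5 colors are needed.
One proper 5-coloring: 0=a, 1=d, 2=b, 3=a, 4=b, 5=c, 6=b, 7=e. Every edge joins two different colors.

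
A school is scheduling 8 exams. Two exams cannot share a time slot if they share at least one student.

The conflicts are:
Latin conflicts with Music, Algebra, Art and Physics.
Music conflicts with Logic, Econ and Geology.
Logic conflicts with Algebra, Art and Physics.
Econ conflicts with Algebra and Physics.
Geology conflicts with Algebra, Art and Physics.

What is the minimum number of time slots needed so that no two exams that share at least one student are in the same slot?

2

Music and Geology conflict, so at least 2 time slots are needed.
2 time slots suffice: Latin=2, Music=1, Logic=2, Econ=2, Geology=2, Algebra=1, Art=1, Physics=1. Every pair that conflicts lands in different time slots.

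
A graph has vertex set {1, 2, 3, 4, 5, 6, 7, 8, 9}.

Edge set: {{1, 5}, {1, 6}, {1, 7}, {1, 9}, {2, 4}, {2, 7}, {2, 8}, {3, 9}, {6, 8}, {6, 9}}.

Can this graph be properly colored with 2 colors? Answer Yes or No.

1, 6, 9 form a triangle, so at least 3 colors are needed.
So 2 colors are not enough.

No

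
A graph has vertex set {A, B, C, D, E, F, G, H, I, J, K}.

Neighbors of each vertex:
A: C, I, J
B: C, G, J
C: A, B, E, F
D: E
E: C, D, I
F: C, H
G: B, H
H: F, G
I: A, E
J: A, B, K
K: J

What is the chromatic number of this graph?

The cycle H-F-C-B-G-H has odd length 5, so it cannot be 2-colored; at least 3 colors are needed.
One proper 3-coloring: A=blue, B=blue, C=red, D=red, E=blue, F=blue, G=green, H=red, I=red, J=red, K=blue. Each edge has distinct colors on its endpoints.

3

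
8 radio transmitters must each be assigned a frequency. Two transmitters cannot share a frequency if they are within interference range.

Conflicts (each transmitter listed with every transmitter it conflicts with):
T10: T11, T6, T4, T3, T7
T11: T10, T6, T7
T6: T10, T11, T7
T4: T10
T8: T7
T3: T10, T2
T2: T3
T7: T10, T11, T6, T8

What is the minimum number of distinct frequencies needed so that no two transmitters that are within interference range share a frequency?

T10, T11, T6, T7 all conflict with each other, so at least 4 frequencies are needed.
4 frequencies suffice: frequency 1 → {T10, T8, T2}; frequency 2 → {T4, T3, T7}; frequency 3 → {T6}; frequency 4 → {T11}. Each listed conflict is separated.

4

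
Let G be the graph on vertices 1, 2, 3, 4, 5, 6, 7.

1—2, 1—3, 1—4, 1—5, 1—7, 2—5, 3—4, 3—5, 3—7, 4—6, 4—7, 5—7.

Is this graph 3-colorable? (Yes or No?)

1, 3, 4, 7 are pairwise adjacent (a clique of size 4), so at least 4 colors are needed.
So 3 colors are not enough.

No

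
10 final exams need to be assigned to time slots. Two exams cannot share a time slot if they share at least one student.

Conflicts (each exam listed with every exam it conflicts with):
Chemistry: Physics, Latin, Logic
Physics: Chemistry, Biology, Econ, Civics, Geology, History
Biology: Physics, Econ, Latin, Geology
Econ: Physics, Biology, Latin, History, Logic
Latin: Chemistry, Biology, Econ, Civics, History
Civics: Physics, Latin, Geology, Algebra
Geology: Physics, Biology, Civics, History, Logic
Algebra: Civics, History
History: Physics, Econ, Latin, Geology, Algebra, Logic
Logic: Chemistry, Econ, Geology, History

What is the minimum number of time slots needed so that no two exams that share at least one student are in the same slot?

3

Physics, Civics, Geology are mutually in conflict, so at least 3 time slots are needed.
Using 3 time slots: Chemistry=2, Physics=1, Biology=2, Econ=3, Latin=1, Civics=2, Geology=3, Algebra=1, History=2, Logic=1. Each listed conflict is separated.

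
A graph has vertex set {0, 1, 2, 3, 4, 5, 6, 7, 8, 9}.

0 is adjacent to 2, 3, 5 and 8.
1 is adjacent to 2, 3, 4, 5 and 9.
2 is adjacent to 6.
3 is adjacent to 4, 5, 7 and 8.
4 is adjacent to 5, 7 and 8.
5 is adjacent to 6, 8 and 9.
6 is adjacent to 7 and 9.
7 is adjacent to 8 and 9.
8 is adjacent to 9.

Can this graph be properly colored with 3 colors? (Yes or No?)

1, 3, 4, 5 are mutually adjacent (a clique of size 4), so at least 4 colors are needed.
So 3 colors are not enough.

No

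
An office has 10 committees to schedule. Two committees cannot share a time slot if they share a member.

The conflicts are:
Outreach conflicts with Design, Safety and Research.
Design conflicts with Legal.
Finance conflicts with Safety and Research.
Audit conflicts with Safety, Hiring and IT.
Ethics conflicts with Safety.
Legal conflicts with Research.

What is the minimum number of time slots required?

2

Ethics and Safety conflict, so at least 2 time slots are needed.
2 time slots suffice: time slot 1 → {Design, Safety, Research, Hiring, IT}; time slot 2 → {Outreach, Finance, Audit, Ethics, Legal}. No two conflicting committees share a time slot.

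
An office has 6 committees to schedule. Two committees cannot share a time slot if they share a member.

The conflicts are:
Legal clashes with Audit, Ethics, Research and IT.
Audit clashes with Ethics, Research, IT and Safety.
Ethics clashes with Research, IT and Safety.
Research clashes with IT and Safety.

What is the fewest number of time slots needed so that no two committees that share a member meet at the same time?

Legal, Audit, Ethics, Research, IT all conflict with each other, so at least 5 time slots are needed.
5 time slots suffice: Legal=5, Audit=1, Ethics=3, Research=2, IT=4, Safety=4. Every pair that conflicts lands in different time slots.

5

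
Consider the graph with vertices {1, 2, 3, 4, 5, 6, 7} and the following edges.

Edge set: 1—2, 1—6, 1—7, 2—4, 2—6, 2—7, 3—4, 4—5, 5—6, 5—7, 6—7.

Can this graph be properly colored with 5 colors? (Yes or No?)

Yes

The chromatic number is 4. 1, 2, 6, 7 form a clique, so at least 4 colors are needed.
4 colors suffice: 1=yellow, 2=red, 3=red, 4=blue, 5=red, 6=blue, 7=green.
Since 5 ≥ 4, a proper 5-coloring certainly exists.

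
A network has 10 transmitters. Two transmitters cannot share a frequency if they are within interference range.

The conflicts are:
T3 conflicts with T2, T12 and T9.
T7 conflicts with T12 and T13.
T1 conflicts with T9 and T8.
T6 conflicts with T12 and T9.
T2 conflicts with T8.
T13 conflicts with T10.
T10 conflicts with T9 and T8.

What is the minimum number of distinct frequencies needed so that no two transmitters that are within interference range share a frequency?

3

The cycle T8-T1-T9-T3-T2-T8 has odd length 5, so it cannot be 2-colored; at least 3 frequencies are needed.
3 frequencies suffice: T3=2, T7=2, T1=2, T6=2, T2=3, T12=1, T13=1, T10=2, T9=1, T8=1. Every pair that conflicts lands in different frequencies.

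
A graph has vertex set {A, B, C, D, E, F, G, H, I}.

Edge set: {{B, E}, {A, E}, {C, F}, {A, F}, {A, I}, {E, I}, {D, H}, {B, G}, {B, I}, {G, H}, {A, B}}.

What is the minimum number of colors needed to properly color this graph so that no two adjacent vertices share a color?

A, B, E, I are pairwise adjacent (a clique of size 4), so at least 4 colors are needed.
4 colors suffice: color red → {A, C, H}; color blue → {B, D, F}; color green → {E, G}; color yellow → {I}. No two adjacent vertices share a color.

4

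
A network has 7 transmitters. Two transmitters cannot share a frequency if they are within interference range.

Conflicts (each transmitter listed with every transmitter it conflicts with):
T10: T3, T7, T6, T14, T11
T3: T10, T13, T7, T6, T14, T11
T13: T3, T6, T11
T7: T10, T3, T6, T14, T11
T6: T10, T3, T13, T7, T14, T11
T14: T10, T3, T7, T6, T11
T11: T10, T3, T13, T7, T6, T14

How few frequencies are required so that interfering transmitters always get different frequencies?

6

T10, T3, T7, T6, T14, T11 are mutually in conflict, so at least 6 frequencies are needed.
Using 6 frequencies: T10=4, T3=3, T13=4, T7=5, T6=1, T14=6, T11=2. No two conflicting transmitters share a frequency.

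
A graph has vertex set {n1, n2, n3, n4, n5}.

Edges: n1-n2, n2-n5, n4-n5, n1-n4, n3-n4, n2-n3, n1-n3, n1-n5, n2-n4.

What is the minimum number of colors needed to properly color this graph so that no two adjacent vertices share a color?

n1, n2, n3, n4 are mutually adjacent (a clique of size 4), so at least 4 colors are needed.
4 colors suffice: n1=R, n2=G, n3=Y, n4=B, n5=Y. Every edge joins two different colors.

4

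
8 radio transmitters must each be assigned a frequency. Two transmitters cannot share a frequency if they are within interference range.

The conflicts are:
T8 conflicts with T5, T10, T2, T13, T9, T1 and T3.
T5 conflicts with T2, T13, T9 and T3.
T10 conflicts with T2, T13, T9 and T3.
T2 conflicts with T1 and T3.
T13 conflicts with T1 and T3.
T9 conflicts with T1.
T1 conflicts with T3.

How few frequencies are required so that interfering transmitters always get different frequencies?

4

T8, T5, T2, T3 are mutually in conflict, so at least 4 frequencies are needed.
4 frequencies suffice: T8=1, T5=4, T10=4, T2=3, T13=3, T9=2, T1=4, T3=2. Every pair that conflicts lands in different frequencies.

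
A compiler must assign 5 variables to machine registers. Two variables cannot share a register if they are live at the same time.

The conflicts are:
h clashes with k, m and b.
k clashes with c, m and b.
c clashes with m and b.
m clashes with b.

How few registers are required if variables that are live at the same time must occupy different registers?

4

h, k, m, b are mutually in conflict, so at least 4 registers are needed.
4 registers suffice: register 1 → {b}; register 2 → {m}; register 3 → {k}; register 4 → {h, c}. Each listed conflict is separated.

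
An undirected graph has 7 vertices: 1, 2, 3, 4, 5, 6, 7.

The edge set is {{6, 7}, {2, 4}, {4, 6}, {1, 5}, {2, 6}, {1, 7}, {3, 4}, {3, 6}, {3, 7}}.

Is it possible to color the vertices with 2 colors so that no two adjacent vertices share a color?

3, 6, 7 are pairwise adjacent, so at least 3 colors are needed.
So 2 colors are not enough.

No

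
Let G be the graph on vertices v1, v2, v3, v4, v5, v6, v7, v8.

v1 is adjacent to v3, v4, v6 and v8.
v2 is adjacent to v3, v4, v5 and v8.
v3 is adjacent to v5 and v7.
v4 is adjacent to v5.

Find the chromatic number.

v2, v3, v5 form a triangle, so at least 3 colors are needed.
3 colors suffice: color 1 → {v1, v2, v7}; color 2 → {v3, v4, v6, v8}; color 3 → {v5}. Every edge joins two different colors.

3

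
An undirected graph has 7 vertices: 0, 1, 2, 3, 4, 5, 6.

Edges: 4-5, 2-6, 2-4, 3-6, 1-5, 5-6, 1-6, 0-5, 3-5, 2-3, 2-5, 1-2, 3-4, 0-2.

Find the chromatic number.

2, 3, 4, 5 are pairwise adjacent (a clique of size 4), so at least 4 colors are needed.
4 colors suffice: color red → {5}; color blue → {2}; color green → {0, 1, 3}; color yellow → {4, 6}. No two adjacent vertices share a color.

4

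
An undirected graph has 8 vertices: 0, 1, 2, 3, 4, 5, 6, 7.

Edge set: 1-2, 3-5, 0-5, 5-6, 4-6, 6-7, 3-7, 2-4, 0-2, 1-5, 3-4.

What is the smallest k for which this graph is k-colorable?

3

The cycle 5-1-2-4-6-5 has odd length 5, so it cannot be 2-colored; at least 3 colors are needed.
3 colors suffice: color red → {2, 5, 7}; color blue → {0, 1, 3, 6}; color green → {4}. No two adjacent vertices share a color.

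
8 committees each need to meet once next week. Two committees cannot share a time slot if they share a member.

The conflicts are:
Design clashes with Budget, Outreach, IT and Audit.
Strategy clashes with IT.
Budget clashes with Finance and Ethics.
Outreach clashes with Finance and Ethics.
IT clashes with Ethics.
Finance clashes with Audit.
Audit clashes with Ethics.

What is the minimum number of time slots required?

2

Audit and Ethics conflict, so at least 2 time slots are needed.
2 time slots suffice: time slot 1 → {Design, Strategy, Finance, Ethics}; time slot 2 → {Budget, Outreach, IT, Audit}. Each listed conflict is separated.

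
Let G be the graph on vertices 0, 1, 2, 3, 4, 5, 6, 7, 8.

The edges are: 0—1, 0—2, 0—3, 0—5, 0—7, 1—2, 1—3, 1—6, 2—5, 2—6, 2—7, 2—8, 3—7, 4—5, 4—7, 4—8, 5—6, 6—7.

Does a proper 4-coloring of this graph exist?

The chromatic number is 3. 0, 2, 5 form a triangle, so at least 3 colors are needed.
One proper 3-coloring: 0=b, 1=c, 2=a, 3=a, 4=a, 5=c, 6=b, 7=c, 8=b.
Since 4 ≥ 3, a proper 4-coloring certainly exists.

Yes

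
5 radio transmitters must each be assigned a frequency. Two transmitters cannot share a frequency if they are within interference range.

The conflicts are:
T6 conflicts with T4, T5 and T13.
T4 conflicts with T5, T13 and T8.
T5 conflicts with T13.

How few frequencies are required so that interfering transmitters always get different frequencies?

4

T6, T4, T5, T13 all conflict with each other, so at least 4 frequencies are needed.
4 frequencies suffice: frequency 1 → {T4}; frequency 2 → {T6, T8}; frequency 3 → {T13}; frequency 4 → {T5}. Every pair that conflicts lands in different frequencies.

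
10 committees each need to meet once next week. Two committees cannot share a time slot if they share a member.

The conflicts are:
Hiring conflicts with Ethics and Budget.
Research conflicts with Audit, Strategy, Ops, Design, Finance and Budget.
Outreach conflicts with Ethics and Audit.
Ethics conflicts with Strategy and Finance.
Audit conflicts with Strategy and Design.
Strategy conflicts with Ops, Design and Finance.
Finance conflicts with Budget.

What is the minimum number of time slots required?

Research, Audit, Strategy, Design are mutually in conflict, so at least 4 time slots are needed.
Using 4 time slots: Hiring=3, Research=2, Outreach=1, Ethics=2, Audit=3, Strategy=1, Ops=3, Design=4, Finance=3, Budget=1. Each listed conflict is separated.

4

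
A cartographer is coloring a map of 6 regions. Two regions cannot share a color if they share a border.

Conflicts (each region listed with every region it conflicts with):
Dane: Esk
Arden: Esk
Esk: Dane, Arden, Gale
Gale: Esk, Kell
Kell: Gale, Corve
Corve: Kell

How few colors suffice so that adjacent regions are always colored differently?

Kell and Corve conflict, so at least 2 colors are needed.
2 colors suffice: color 1 → {Esk, Kell}; color 2 → {Dane, Arden, Gale, Corve}. Every pair that conflicts lands in different colors.

2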